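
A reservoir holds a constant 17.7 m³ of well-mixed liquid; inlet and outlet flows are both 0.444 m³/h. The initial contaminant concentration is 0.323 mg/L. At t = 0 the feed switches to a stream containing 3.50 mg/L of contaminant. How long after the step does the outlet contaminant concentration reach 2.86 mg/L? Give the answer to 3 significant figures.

63.9 h

Species balance: V dC/dt = Q(C_in − C) ⇒ τ = V/Q = 39.865 h.
C(t) = C_in + (C₀ − C_in) e^(−t/τ). Set C = 2.86 and solve for t:
e^(−t/τ) = (C − C_in)/(C₀ − C_in) = (2.86 − 3.50)/(0.323 − 3.50) = 0.20145
t = −τ ln(…) = 39.865 × 1.6022 = 63.872 h.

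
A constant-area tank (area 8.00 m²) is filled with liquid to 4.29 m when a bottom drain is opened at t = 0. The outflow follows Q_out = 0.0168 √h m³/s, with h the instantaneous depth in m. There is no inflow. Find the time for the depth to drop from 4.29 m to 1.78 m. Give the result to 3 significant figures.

702 s

Volume balance on the tank: A dh/dt = −0.0168 √h.
This is separable: 2 d(√h)/dt = −0.0168/A, so √h = √h₀ − (0.0168/(2A)) t.
t = 2A(√h₀ − √h)/0.0168 = 2·8.00·(√4.29 − √1.78)/0.0168
  = 16.000 × (2.0712 − 1.3342) / 0.0168 = 701.97 s.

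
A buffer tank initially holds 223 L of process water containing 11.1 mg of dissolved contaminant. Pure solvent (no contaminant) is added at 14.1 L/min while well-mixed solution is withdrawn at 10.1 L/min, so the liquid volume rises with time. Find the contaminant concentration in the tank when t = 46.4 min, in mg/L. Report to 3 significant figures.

Total volume: dV/dt = Q_in − Q_out = 4.0000 L/min, so V(t) = 223 + 4.0000 t and V(46.4) = 408.60 L.
Solute balance: dm/dt = 0 − Q_out C = −Q_out m/V(t).
Separate: dm/m = −Q_out dt/V(t) ⇒ ln(m/m₀) = −(Q_out/(Q_in−Q_out)) ln(V/V₀).
m = m₀ (V₀/V)^(Q_out/(Q_in−Q_out)) = 11.1 × (223/408.60)^(2.5250) = 2.4058 mg.
C = m/V = 2.4058/408.60 = 0.0058880 mg/L.

0.00589 mg/L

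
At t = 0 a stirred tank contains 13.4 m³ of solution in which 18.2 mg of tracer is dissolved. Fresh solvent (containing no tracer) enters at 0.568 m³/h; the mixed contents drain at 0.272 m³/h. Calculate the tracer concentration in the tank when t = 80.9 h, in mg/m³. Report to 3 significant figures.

Total volume: dV/dt = Q_in − Q_out = 0.29600 m³/h, so V(t) = 13.4 + 0.29600 t and V(80.9) = 37.346 m³.
No tracer enters, so dm/dt = −Q_out · (m/V).
dm/m = −Q_out dt/(V₀ + 0.29600 t); integrating gives ln(m/m₀) = −(Q_out/(Q_in−Q_out)) ln(V/V₀).
m = m₀ (V₀/V)^(Q_out/(Q_in−Q_out)) = 18.2 × (13.4/37.346)^(0.91892) = 7.0961 mg.
C = m/V = 7.0961/37.346 = 0.19001 mg/m³.

0.190 mg/m³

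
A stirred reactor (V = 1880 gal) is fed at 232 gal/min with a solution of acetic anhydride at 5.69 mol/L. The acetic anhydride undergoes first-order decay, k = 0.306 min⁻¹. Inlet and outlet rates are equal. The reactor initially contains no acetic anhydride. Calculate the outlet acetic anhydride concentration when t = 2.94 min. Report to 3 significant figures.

1.17 mol/L

Accumulation = in − out − consumed: V dC/dt = Q C_in − Q C − k V C.
dC/dt = (Q/V) C_in − (Q/V + k) C; effective rate a = Q/V + k = 0.12340 + 0.306 = 0.42940 min⁻¹.
C_ss = Q C_in/(Q + kV) = 1.6352 mol/L; C(t) = C_ss + (C₀ − C_ss) e^(−a t).
C(2.94) = 1.6352 + (-1.6352)·e^(−0.42940·2.94) = 1.6352 + (-1.6352)·0.28296 = 1.1725 mol/L.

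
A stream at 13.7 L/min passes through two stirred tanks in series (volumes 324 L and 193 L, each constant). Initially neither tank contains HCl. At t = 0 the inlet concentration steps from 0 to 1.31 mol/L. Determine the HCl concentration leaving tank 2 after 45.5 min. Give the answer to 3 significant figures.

Time constants: τᵢ = Vᵢ/Q for each well-mixed tank.
τ₁ = 324/13.7 = 23.650 min; τ₂ = 193/13.7 = 14.088 min.
Tank 1: C₁ = C_in(1 − e^(−t/τ₁)). Tank 2 (τ₁ ≠ τ₂): C₂ = C_in[1 − (τ₁ e^(−t/τ₁) − τ₂ e^(−t/τ₂))/(τ₁ − τ₂)].
At t = 45.5: e^(−t/τ₁) = 0.14603, e^(−t/τ₂) = 0.039566.
C₂ = 1.31·[1 − (23.650·0.14603 − 14.088·0.039566)/(9.5620)] = 1.31·0.69711 = 0.91321 mol/L.

0.913 mol/L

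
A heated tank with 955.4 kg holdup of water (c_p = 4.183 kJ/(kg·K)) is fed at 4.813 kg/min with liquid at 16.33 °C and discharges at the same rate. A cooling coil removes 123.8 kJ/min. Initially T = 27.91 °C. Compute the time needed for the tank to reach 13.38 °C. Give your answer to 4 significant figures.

M c_p dT/dt = ṁ c_p (T_in − T) − Q̇.
τ = M/ṁ = 198.504 min; T_ss = T_in − Q̇/(ṁ c_p) = 10.1808 °C.
T(t) = T_ss + (T₀ − T_ss) e^(−t/τ). Set T = 13.38:
e^(−t/τ) = (13.38 − 10.1808)/(27.91 − 10.1808) = 0.180447
t = −198.504 · ln(0.180447) = 339.902 min.

339.9 min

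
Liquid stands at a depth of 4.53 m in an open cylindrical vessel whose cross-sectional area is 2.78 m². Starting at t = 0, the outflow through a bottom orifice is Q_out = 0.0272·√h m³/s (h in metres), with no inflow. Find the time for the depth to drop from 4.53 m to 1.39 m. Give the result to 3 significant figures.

194 s

With no inflow, A dh/dt = −0.0272 √h.
∫ h^(−1/2) dh = −(0.0272/A) ∫ dt, giving 2√h = 2√h₀ − (0.0272/A) t.
t = 2A(√h₀ − √h)/0.0272 = 2·2.78·(√4.53 − √1.39)/0.0272
  = 5.5600 × (2.1284 − 1.1790) / 0.0272 = 194.07 s.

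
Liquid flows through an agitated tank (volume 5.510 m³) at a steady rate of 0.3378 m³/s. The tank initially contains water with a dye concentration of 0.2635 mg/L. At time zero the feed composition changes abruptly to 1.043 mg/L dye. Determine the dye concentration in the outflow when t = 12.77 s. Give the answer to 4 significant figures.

Unsteady species balance (constant V, well mixed): V dC/dt = Q(C_in − C).
Rewrite as dC/dt + C/τ = C_in/τ, τ = V/Q = 16.3114 s.
Solution: C(t) = C_in + (C₀ − C_in) e^(−t/τ).
C(12.77) = 1.043 + (0.2635 − 1.043)·e^(−12.77/16.3114) = 1.043 + (-0.779500)·0.457085 = 0.686703 mg/L.

0.6867 mg/L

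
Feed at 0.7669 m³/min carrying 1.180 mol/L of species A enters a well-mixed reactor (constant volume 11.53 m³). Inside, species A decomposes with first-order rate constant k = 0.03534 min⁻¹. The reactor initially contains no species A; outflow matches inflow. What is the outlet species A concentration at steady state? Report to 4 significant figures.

V dC/dt = Q(C_in − C) − k V C.
At steady state: 0 = Q C_in − (Q + kV) C_ss, so C_ss = Q C_in/(Q + kV).
C_ss = 0.7669·1.180/(0.7669 + 0.03534·11.53) = 0.904942/1.17437 = 0.770576 mol/L.

0.7706 mol/L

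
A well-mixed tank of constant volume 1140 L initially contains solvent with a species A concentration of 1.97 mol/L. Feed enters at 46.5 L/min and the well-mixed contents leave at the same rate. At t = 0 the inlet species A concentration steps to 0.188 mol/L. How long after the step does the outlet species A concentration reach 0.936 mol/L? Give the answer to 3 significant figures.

21.3 min

Species balance: V dC/dt = Q(C_in − C) ⇒ τ = V/Q = 24.516 min.
C(t) = C_in + (C₀ − C_in) e^(−t/τ). Set C = 0.936 and solve for t:
e^(−t/τ) = (C − C_in)/(C₀ − C_in) = (0.936 − 0.188)/(1.97 − 0.188) = 0.41975
t = −τ ln(…) = 24.516 × 0.86809 = 21.282 min.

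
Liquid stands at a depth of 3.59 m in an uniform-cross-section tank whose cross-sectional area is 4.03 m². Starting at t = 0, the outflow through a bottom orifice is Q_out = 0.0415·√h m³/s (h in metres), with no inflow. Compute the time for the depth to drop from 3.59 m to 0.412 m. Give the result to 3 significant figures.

Unsteady balance on liquid volume: A dh/dt = −0.0415 √h.
Separate and integrate: 2(√h − √h₀) = −(0.0415/A) t.
t = 2A(√h₀ − √h)/0.0415 = 2·4.03·(√3.59 − √0.412)/0.0415
  = 8.0600 × (1.8947 − 0.64187) / 0.0415 = 243.33 s.

243 s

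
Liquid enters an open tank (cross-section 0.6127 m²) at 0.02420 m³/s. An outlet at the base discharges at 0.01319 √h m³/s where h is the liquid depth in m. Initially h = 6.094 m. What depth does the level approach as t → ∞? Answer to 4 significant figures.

A dh/dt = Q_in − 0.01319 √h. Steady state requires inflow = outflow:
Q_in = 0.01319 √h_ss ⇒ √h_ss = 0.02420/0.01319 = 1.83472.
h_ss = 1.83472² = 3.36621 m. (Since h₀ = 6.094 m > h_ss, the level will fall toward this value.)

3.366 m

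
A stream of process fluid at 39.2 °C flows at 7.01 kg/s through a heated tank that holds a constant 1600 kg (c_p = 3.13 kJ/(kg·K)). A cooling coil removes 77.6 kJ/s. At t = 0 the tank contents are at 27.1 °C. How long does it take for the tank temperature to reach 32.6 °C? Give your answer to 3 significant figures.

235 s

Unsteady energy balance on the tank contents: M c_p dT/dt = ṁ c_p (T_in − T) − 77.6.
τ = M/ṁ = 228.25 s; T_ss = T_in − Q̇/(ṁ c_p) = 35.663 °C.
T(t) = T_ss + (T₀ − T_ss) e^(−t/τ). Set T = 32.6:
e^(−t/τ) = (32.6 − 35.663)/(27.1 − 35.663) = 0.35772
t = −228.25 · ln(0.35772) = 234.64 s.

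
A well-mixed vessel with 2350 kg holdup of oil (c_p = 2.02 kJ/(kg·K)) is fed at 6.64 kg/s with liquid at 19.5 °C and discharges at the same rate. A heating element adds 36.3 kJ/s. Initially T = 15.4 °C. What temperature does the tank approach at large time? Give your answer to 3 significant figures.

22.2 °C

M c_p dT/dt = ṁ c_p (T_in − T) + Q̇.
At steady state dT/dt = 0 ⇒ T_ss = T_in + Q̇/(ṁ c_p) = 19.5 + 36.3/(6.64·2.02) = 22.206 °C.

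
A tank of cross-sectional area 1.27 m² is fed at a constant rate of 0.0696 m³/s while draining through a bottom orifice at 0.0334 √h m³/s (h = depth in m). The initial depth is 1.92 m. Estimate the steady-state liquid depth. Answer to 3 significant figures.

4.34 m

Unsteady balance on liquid volume: A dh/dt = Q_in − 0.0334 √h. At steady state dh/dt = 0:
Q_in = 0.0334 √h_ss ⇒ √h_ss = 0.0696/0.0334 = 2.0838.
h_ss = 2.0838² = 4.3424 m. (Since h₀ = 1.92 m < h_ss, the level will rise toward this value.)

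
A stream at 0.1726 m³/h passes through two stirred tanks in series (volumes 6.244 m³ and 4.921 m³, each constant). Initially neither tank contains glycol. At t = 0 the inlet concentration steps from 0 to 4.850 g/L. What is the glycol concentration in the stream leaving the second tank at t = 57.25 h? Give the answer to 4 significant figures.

Species balance on tank i: dCᵢ/dt = (Cᵢ₋₁ − Cᵢ)/τᵢ with τᵢ = Vᵢ/Q.
τ₁ = 6.244/0.1726 = 36.1761 h; τ₂ = 4.921/0.1726 = 28.5110 h.
Tank 1: C₁ = C_in(1 − e^(−t/τ₁)). Tank 2 (τ₁ ≠ τ₂): C₂ = C_in[1 − (τ₁ e^(−t/τ₁) − τ₂ e^(−t/τ₂))/(τ₁ − τ₂)].
At t = 57.25: e^(−t/τ₁) = 0.205454, e^(−t/τ₂) = 0.134257.
C₂ = 4.850·[1 − (36.1761·0.205454 − 28.5110·0.134257)/(7.66512)] = 4.850·0.529727 = 2.56918 g/L.

2.569 g/L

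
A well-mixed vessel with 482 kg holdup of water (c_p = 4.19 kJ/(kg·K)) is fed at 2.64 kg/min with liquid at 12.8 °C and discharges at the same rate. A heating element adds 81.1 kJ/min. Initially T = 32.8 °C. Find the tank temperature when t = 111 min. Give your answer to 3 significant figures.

27.0 °C

M c_p dT/dt = ṁ c_p (T_in − T) + Q̇.
τ = M/ṁ = 182.58 min; T_ss = T_in + Q̇/(ṁ c_p) = 12.8 + 81.1/(2.64·4.19) = 20.132 °C.
Integrating: T(t) = T_ss + (T₀ − T_ss) e^(−t/τ).
T(111) = 20.132 + (12.668)·e^(−111/182.58) = 20.132 + (12.668)·0.54446 = 27.029 °C.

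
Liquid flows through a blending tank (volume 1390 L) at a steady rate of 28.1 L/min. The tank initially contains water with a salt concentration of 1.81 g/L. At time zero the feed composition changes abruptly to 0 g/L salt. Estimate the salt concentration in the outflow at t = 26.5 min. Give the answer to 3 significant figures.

Accumulation = in − out for the solute gives V dC/dt = Q(C_in − C).
Rewrite as dC/dt + C/τ = C_in/τ, τ = V/Q = 49.466 min.
This is linear first-order; C(t) = C_in + (C₀ − C_in) e^(−t/τ).
C(26.5) = 0 + (1.81 − 0)·e^(−26.5/49.466) = 0 + (1.8100)·0.58525 = 1.0593 g/L.

1.06 g/L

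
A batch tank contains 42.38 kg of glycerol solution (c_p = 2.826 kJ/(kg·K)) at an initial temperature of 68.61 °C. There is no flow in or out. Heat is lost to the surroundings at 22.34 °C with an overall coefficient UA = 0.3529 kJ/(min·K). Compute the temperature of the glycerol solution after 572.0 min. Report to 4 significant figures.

M c_p dT/dt = −UA(T − T_amb).
dT/dt = (T_ss − T)/τ with T_ss = T_amb = 22.3400 °C, τ = M c_p/UA = 42.38·2.826/0.3529 = 339.376 min.
T approaches T_ss exponentially: T(t) = T_ss + (T₀ − T_ss) e^(−t/τ).
T(572.0) = 22.3400 + (46.2700)·0.185362 = 30.9167 °C.

30.92 °C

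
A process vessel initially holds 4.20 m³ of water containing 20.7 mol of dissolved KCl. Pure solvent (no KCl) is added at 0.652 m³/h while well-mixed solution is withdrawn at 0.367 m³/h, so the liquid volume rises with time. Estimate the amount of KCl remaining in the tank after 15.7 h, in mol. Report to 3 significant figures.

Let m(t) be the amount of KCl. Volume: V(t) = V₀ + (Q_in − Q_out) t = 4.20 + 0.28500 t; V(15.7) = 8.6745 m³.
No KCl enters, so dm/dt = −Q_out · (m/V).
Separate: dm/m = −Q_out dt/V(t) ⇒ ln(m/m₀) = −(Q_out/(Q_in−Q_out)) ln(V/V₀).
m = m₀ (V₀/V)^(Q_out/(Q_in−Q_out)) = 20.7 × (4.20/8.6745)^(1.2877) = 8.1348 mol.

8.13 mol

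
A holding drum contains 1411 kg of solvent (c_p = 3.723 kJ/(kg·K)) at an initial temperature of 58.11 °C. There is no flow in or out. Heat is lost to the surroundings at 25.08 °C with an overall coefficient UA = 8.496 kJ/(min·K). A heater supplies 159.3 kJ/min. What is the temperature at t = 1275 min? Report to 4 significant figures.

M c_p dT/dt = −UA(T − T_amb) + Q̇.
dT/dt = (T_ss − T)/τ with T_ss = T_amb + Q̇/UA = 25.08 + 159.3/8.496 = 43.8300 °C, τ = M c_p/UA = 1411·3.723/8.496 = 618.309 min.
Integrating: T(t) = T_ss + (T₀ − T_ss) e^(−t/τ).
T(1275) = 43.8300 + (14.2800)·0.127190 = 45.6463 °C.

45.65 °C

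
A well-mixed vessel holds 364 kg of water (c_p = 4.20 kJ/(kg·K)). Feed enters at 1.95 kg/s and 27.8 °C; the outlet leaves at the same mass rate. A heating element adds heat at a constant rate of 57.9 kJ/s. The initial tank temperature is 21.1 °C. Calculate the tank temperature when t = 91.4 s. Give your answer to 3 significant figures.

26.4 °C

Energy balance: M c_p dT/dt = ṁ c_p (T_in − T) + 57.9.
τ = M/ṁ = 186.67 s; T_ss = T_in + Q̇/(ṁ c_p) = 27.8 + 57.9/(1.95·4.20) = 34.870 °C.
T approaches T_ss exponentially: T(t) = T_ss + (T₀ − T_ss) e^(−t/τ).
T(91.4) = 34.870 + (-13.770)·e^(−91.4/186.67) = 34.870 + (-13.770)·0.61285 = 26.431 °C.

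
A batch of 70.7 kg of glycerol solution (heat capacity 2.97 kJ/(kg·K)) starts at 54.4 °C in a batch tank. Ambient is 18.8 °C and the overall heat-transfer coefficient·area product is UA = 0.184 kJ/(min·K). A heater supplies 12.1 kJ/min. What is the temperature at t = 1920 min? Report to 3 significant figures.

79.0 °C

M c_p dT/dt = −UA(T − T_amb) + Q̇.
dT/dt = (T_ss − T)/τ with T_ss = T_amb + Q̇/UA = 18.8 + 12.1/0.184 = 84.561 °C, τ = M c_p/UA = 70.7·2.97/0.184 = 1141.2 min.
T approaches T_ss exponentially: T(t) = T_ss + (T₀ − T_ss) e^(−t/τ).
T(1920) = 84.561 + (-30.161)·0.18592 = 78.953 °C.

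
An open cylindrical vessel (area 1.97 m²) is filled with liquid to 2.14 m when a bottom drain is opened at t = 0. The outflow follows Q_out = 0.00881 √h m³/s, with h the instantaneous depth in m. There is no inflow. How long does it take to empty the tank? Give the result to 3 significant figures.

A dh/dt = −Q_out = −0.00881 √h.
∫ h^(−1/2) dh = −(0.00881/A) ∫ dt, giving 2√h = 2√h₀ − (0.00881/A) t.
Set h = 0: 2√h₀ = (0.00881/A) t_empty ⇒ t_empty = 2A√h₀/0.00881.
t_empty = 2·1.97·√2.14/0.00881 = 3.9400·1.4629/0.00881 = 654.23 s.

654 s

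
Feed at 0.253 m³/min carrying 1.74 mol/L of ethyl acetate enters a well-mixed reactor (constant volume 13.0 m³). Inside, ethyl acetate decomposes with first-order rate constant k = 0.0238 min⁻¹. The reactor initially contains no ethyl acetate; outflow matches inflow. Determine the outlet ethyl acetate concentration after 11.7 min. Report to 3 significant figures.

Species balance: V dC/dt = Q C_in − Q C − k V C.
This is linear with rate a = Q/V + k = 0.043262 min⁻¹.
C_ss = Q C_in/(Q + kV) = 0.78275 mol/L; C(t) = C_ss + (C₀ − C_ss) e^(−a t).
C(11.7) = 0.78275 + (-0.78275)·e^(−0.043262·11.7) = 0.78275 + (-0.78275)·0.60281 = 0.31090 mol/L.

0.311 mol/L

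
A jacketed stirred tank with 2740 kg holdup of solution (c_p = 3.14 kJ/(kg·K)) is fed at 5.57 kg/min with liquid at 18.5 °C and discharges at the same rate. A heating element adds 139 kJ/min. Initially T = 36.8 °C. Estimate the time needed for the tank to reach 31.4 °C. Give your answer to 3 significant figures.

363 min

Heat balance on the well-mixed liquid: M c_p dT/dt = ṁ c_p (T_in − T) + 139.
τ = M/ṁ = 491.92 min; T_ss = T_in + Q̇/(ṁ c_p) = 26.447 °C.
T(t) = T_ss + (T₀ − T_ss) e^(−t/τ). Set T = 31.4:
e^(−t/τ) = (31.4 − 26.447)/(36.8 − 26.447) = 0.47839
t = −491.92 · ln(0.47839) = 362.71 min.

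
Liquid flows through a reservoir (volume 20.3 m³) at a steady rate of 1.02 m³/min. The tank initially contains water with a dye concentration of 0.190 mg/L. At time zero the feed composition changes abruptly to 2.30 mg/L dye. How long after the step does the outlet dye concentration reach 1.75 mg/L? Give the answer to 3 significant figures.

26.8 min

Species balance: V dC/dt = Q(C_in − C) ⇒ τ = V/Q = 19.902 min.
C(t) = C_in + (C₀ − C_in) e^(−t/τ). Set C = 1.75 and solve for t:
e^(−t/τ) = (C − C_in)/(C₀ − C_in) = (1.75 − 2.30)/(0.190 − 2.30) = 0.26066
t = −τ ln(…) = 19.902 × 1.3445 = 26.759 min.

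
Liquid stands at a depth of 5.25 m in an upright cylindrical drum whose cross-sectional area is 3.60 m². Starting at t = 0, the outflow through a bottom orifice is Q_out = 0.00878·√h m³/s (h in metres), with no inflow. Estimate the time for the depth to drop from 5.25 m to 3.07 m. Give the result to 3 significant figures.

Unsteady balance on liquid volume: A dh/dt = −0.00878 √h.
∫ h^(−1/2) dh = −(0.00878/A) ∫ dt, giving 2√h = 2√h₀ − (0.00878/A) t.
t = 2A(√h₀ − √h)/0.00878 = 2·3.60·(√5.25 − √3.07)/0.00878
  = 7.2000 × (2.2913 − 1.7521) / 0.00878 = 442.12 s.

442 s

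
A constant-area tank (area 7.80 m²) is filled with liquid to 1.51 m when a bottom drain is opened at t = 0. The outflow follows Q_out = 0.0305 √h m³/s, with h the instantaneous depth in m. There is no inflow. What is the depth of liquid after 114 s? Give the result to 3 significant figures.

1.01 m

Accumulation of liquid (constant cross-section A): A dh/dt = −0.0305 √h.
∫ h^(−1/2) dh = −(0.0305/A) ∫ dt, giving 2√h = 2√h₀ − (0.0305/A) t.
√h = √1.51 − 0.0305·114/(2·7.80) = 1.2288 − 0.22288 = 1.0059.
h = 1.0059² = 1.0119 m.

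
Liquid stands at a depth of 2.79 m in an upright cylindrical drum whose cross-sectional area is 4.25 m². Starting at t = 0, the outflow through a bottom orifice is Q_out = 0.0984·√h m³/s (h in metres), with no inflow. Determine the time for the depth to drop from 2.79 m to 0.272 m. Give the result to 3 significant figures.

99.2 s

With no inflow, A dh/dt = −0.0984 √h.
This is separable: 2 d(√h)/dt = −0.0984/A, so √h = √h₀ − (0.0984/(2A)) t.
t = 2A(√h₀ − √h)/0.0984 = 2·4.25·(√2.79 − √0.272)/0.0984
  = 8.5000 × (1.6703 − 0.52154) / 0.0984 = 99.235 s.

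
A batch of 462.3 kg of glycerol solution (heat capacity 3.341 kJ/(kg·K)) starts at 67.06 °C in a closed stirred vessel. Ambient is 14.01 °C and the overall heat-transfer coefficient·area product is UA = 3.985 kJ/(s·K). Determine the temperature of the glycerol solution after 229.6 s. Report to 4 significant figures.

First-law balance (no shaft work): M c_p dT/dt = −UA(T − T_amb).
dT/dt = (T_ss − T)/τ with T_ss = T_amb = 14.0100 °C, τ = M c_p/UA = 462.3·3.341/3.985 = 387.590 s.
T approaches T_ss exponentially: T(t) = T_ss + (T₀ − T_ss) e^(−t/τ).
T(229.6) = 14.0100 + (53.0500)·0.553010 = 43.3472 °C.

43.35 °C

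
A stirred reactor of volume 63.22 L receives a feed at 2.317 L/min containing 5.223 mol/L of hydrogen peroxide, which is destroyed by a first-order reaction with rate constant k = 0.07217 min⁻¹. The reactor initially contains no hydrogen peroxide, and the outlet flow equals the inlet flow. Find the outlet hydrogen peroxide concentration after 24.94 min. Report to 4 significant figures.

V dC/dt = Q(C_in − C) − k V C.
This is linear with rate a = Q/V + k = 0.108820 min⁻¹.
C_ss = Q C_in/(Q + kV) = 1.75907 mol/L; C(t) = C_ss + (C₀ − C_ss) e^(−a t).
C(24.94) = 1.75907 + (-1.75907)·e^(−0.108820·24.94) = 1.75907 + (-1.75907)·0.0662735 = 1.64249 mol/L.

1.642 mol/L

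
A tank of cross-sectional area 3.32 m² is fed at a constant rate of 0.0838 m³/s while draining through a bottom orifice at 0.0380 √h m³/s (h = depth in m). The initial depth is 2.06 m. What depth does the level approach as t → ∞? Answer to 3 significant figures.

Unsteady balance on liquid volume: A dh/dt = Q_in − 0.0380 √h. At steady state dh/dt = 0:
Q_in = 0.0380 √h_ss ⇒ √h_ss = 0.0838/0.0380 = 2.2053.
h_ss = 2.2053² = 4.8632 m. (Since h₀ = 2.06 m < h_ss, the level will rise toward this value.)

4.86 m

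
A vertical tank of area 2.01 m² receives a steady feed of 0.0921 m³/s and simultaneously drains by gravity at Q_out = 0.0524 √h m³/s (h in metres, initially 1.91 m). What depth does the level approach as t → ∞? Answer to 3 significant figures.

Accumulation of liquid (constant cross-section A): A dh/dt = Q_in − 0.0524 √h. At steady state dh/dt = 0:
Q_in = 0.0524 √h_ss ⇒ √h_ss = 0.0921/0.0524 = 1.7576.
h_ss = 1.7576² = 3.0893 m. (Since h₀ = 1.91 m < h_ss, the level will rise toward this value.)

3.09 m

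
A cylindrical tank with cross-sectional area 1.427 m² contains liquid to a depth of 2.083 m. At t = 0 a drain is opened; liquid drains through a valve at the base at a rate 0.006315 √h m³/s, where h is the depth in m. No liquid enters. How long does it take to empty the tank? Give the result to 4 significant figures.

A dh/dt = −Q_out = −0.006315 √h.
Separate and integrate: 2(√h − √h₀) = −(0.006315/A) t.
Set h = 0: 2√h₀ = (0.006315/A) t_empty ⇒ t_empty = 2A√h₀/0.006315.
t_empty = 2·1.427·√2.083/0.006315 = 2.85400·1.44326/0.006315 = 652.267 s.

652.3 s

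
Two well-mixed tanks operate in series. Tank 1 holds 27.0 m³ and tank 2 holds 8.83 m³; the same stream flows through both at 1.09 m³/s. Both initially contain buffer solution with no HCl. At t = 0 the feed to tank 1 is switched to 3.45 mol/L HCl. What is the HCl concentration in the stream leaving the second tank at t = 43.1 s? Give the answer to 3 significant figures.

Time constants: τᵢ = Vᵢ/Q for each well-mixed tank.
τ₁ = 27.0/1.09 = 24.771 s; τ₂ = 8.83/1.09 = 8.1009 s.
Solving the cascade with C₁(0)=C₂(0)=0 gives C₂(t) = C_in[1 − (τ₁ e^(−t/τ₁) − τ₂ e^(−t/τ₂))/(τ₁ − τ₂)].
At t = 43.1: e^(−t/τ₁) = 0.17553, e^(−t/τ₂) = 0.0048909.
C₂ = 3.45·[1 − (24.771·0.17553 − 8.1009·0.0048909)/(16.670)] = 3.45·0.74155 = 2.5583 mol/L.

2.56 mol/L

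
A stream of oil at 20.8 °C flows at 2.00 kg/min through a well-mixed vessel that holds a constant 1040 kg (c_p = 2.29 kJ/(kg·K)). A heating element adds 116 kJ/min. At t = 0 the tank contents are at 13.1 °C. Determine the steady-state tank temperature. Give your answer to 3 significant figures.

M c_p dT/dt = ṁ c_p (T_in − T) + Q̇.
At steady state dT/dt = 0 ⇒ T_ss = T_in + Q̇/(ṁ c_p) = 20.8 + 116/(2.00·2.29) = 46.128 °C.

46.1 °C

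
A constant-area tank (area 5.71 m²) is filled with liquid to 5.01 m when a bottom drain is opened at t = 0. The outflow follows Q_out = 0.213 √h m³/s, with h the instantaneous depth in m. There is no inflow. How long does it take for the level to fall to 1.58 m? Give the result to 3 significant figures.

A dh/dt = −Q_out = −0.213 √h.
Separate and integrate: 2(√h − √h₀) = −(0.213/A) t.
t = 2A(√h₀ − √h)/0.213 = 2·5.71·(√5.01 − √1.58)/0.213
  = 11.420 × (2.2383 − 1.2570) / 0.213 = 52.614 s.

52.6 s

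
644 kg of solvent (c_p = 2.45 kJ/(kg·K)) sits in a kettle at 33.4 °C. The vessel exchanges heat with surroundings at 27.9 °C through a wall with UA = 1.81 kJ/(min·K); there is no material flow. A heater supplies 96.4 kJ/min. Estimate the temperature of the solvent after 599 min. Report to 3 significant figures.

Lumped-capacitance energy balance: M c_p dT/dt = UA(T_amb − T) + Q̇.
dT/dt = (T_ss − T)/τ with T_ss = T_amb + Q̇/UA = 27.9 + 96.4/1.81 = 81.160 °C, τ = M c_p/UA = 644·2.45/1.81 = 871.71 min.
Solution: T(t) = T_ss + (T₀ − T_ss) e^(−t/τ).
T(599) = 81.160 + (-47.760)·0.50301 = 57.136 °C.

57.1 °C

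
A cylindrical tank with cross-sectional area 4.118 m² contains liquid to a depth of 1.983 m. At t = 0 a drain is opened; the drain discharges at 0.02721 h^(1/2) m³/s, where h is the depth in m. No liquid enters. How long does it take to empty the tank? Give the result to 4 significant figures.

Accumulation of liquid (constant cross-section A): A dh/dt = −0.02721 √h.
Separate and integrate: 2(√h − √h₀) = −(0.02721/A) t.
Tank is empty when √h = 0: t_empty = 2A√h₀/0.02721.
t_empty = 2·4.118·√1.983/0.02721 = 8.23600·1.40819/0.02721 = 426.235 s.

426.2 s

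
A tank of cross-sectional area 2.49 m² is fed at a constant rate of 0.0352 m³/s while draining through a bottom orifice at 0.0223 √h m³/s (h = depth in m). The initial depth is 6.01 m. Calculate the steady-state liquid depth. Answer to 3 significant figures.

Level balance: A dh/dt = 0.0352 − 0.0223 √h. Setting dh/dt = 0:
Q_in = 0.0223 √h_ss ⇒ √h_ss = 0.0352/0.0223 = 1.5785.
h_ss = 1.5785² = 2.4916 m. (Since h₀ = 6.01 m > h_ss, the level will fall toward this value.)

2.49 m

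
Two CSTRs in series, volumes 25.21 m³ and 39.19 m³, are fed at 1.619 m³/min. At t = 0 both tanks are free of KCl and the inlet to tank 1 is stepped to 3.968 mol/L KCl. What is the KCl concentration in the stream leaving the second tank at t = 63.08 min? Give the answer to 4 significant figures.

Time constants: τᵢ = Vᵢ/Q for each well-mixed tank.
τ₁ = 25.21/1.619 = 15.5713 min; τ₂ = 39.19/1.619 = 24.2063 min.
Solving the cascade with C₁(0)=C₂(0)=0 gives C₂(t) = C_in[1 − (τ₁ e^(−t/τ₁) − τ₂ e^(−t/τ₂))/(τ₁ − τ₂)].
At t = 63.08: e^(−t/τ₁) = 0.0174044, e^(−t/τ₂) = 0.0738342.
C₂ = 3.968·[1 − (15.5713·0.0174044 − 24.2063·0.0738342)/(-8.63496)] = 3.968·0.824406 = 3.27124 mol/L.

3.271 mol/L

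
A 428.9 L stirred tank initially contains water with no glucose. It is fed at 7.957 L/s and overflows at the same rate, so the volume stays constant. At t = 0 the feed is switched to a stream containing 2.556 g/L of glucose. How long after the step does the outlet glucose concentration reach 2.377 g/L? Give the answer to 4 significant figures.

Mass balance on the solute (V constant): V dC/dt = Q(C_in − C), so τ = V/Q = 53.9022 s.
C(t) = C_in + (C₀ − C_in) e^(−t/τ). Set C = 2.377 and solve for t:
e^(−t/τ) = (C − C_in)/(C₀ − C_in) = (2.377 − 2.556)/(0 − 2.556) = 0.0700313
t = −τ ln(…) = 53.9022 × 2.65881 = 143.316 s.

143.3 s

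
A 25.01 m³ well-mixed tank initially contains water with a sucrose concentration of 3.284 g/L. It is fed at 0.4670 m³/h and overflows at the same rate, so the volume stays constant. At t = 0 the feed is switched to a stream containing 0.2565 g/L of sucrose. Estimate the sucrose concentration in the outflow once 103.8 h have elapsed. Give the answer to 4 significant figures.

0.6923 g/L

Accumulation = in − out for the solute gives V dC/dt = Q(C_in − C).
Time constant τ = V/Q = 25.01/0.4670 = 53.5546 h.
C approaches C_in exponentially: C(t) = C_in + (C₀ − C_in) e^(−t/τ).
C(103.8) = 0.2565 + (3.284 − 0.2565)·e^(−103.8/53.5546) = 0.2565 + (3.02750)·0.143962 = 0.692344 g/L.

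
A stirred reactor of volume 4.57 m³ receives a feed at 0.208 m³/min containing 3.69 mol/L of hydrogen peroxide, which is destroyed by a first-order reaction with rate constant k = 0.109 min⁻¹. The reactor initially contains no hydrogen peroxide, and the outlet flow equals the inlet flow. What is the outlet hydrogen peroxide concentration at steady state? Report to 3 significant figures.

V dC/dt = Q(C_in − C) − k V C.
At steady state: 0 = Q C_in − (Q + kV) C_ss, so C_ss = Q C_in/(Q + kV).
C_ss = 0.208·3.69/(0.208 + 0.109·4.57) = 0.76752/0.70613 = 1.0869 mol/L.

1.09 mol/L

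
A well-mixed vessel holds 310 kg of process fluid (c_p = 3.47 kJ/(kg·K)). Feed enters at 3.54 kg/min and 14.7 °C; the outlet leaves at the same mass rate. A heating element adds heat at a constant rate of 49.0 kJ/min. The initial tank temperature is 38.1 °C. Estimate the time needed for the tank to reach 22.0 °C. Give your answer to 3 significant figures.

155 min

M c_p dT/dt = ṁ c_p (T_in − T) + Q̇.
τ = M/ṁ = 87.571 min; T_ss = T_in + Q̇/(ṁ c_p) = 18.689 °C.
T(t) = T_ss + (T₀ − T_ss) e^(−t/τ). Set T = 22.0:
e^(−t/τ) = (22.0 − 18.689)/(38.1 − 18.689) = 0.17057
t = −87.571 · ln(0.17057) = 154.88 min.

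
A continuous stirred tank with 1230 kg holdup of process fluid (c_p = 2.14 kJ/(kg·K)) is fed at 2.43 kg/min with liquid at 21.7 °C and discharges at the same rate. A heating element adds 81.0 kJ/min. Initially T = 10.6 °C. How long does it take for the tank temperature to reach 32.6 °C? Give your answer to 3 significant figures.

First-law balance (no shaft work): M c_p dT/dt = ṁ c_p (T_in − T) + 81.0.
τ = M/ṁ = 506.17 min; T_ss = T_in + Q̇/(ṁ c_p) = 37.276 °C.
T(t) = T_ss + (T₀ − T_ss) e^(−t/τ). Set T = 32.6:
e^(−t/τ) = (32.6 − 37.276)/(10.6 − 37.276) = 0.17530
t = −506.17 · ln(0.17530) = 881.38 min.

881 min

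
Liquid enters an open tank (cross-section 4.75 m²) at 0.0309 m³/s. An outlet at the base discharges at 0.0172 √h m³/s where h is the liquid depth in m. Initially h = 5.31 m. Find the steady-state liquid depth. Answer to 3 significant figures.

3.23 m

Level balance: A dh/dt = 0.0309 − 0.0172 √h. Setting dh/dt = 0:
Q_in = 0.0172 √h_ss ⇒ √h_ss = 0.0309/0.0172 = 1.7965.
h_ss = 1.7965² = 3.2275 m. (Since h₀ = 5.31 m > h_ss, the level will fall toward this value.)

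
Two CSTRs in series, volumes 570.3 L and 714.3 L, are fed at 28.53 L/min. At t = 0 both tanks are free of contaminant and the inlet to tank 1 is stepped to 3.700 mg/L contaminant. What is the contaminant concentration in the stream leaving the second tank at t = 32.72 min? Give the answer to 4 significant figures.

1.584 mg/L

Species balance on tank i: dCᵢ/dt = (Cᵢ₋₁ − Cᵢ)/τᵢ with τᵢ = Vᵢ/Q.
τ₁ = 570.3/28.53 = 19.9895 min; τ₂ = 714.3/28.53 = 25.0368 min.
Solving the cascade with C₁(0)=C₂(0)=0 gives C₂(t) = C_in[1 − (τ₁ e^(−t/τ₁) − τ₂ e^(−t/τ₂))/(τ₁ − τ₂)].
At t = 32.72: e^(−t/τ₁) = 0.194590, e^(−t/τ₂) = 0.270664.
C₂ = 3.700·[1 − (19.9895·0.194590 − 25.0368·0.270664)/(-5.04732)] = 3.700·0.428050 = 1.58378 mg/L.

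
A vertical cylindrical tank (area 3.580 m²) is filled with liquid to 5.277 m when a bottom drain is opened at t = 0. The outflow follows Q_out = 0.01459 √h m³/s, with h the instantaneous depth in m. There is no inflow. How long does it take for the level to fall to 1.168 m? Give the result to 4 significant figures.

Unsteady balance on liquid volume: A dh/dt = −0.01459 √h.
∫ h^(−1/2) dh = −(0.01459/A) ∫ dt, giving 2√h = 2√h₀ − (0.01459/A) t.
t = 2A(√h₀ − √h)/0.01459 = 2·3.580·(√5.277 − √1.168)/0.01459
  = 7.16000 × (2.29717 − 1.08074) / 0.01459 = 596.960 s.

597.0 s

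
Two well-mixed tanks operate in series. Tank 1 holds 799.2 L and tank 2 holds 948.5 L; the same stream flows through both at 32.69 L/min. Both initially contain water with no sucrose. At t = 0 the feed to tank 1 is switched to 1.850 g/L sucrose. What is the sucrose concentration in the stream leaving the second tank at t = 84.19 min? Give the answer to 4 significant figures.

Species balance on tank i: dCᵢ/dt = (Cᵢ₋₁ − Cᵢ)/τᵢ with τᵢ = Vᵢ/Q.
τ₁ = 799.2/32.69 = 24.4478 min; τ₂ = 948.5/32.69 = 29.0150 min.
Solving the cascade with C₁(0)=C₂(0)=0 gives C₂(t) = C_in[1 − (τ₁ e^(−t/τ₁) − τ₂ e^(−t/τ₂))/(τ₁ − τ₂)].
At t = 84.19: e^(−t/τ₁) = 0.0319476, e^(−t/τ₂) = 0.0549351.
C₂ = 1.850·[1 − (24.4478·0.0319476 − 29.0150·0.0549351)/(-4.56715)] = 1.850·0.822014 = 1.52073 g/L.

1.521 g/L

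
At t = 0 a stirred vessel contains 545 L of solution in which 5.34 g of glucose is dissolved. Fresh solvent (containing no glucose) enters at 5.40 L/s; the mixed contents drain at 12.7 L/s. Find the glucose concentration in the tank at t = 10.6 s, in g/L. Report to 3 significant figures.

0.00875 g/L

Let m(t) be the amount of glucose. Volume: V(t) = V₀ + (Q_in − Q_out) t = 545 − 7.3000 t; V(10.6) = 467.62 L.
No glucose enters, so dm/dt = −Q_out · (m/V).
dm/m = −Q_out dt/(V₀ − 7.3000 t); integrating gives ln(m/m₀) = −(Q_out/(Q_in−Q_out)) ln(V/V₀).
m = m₀ (V₀/V)^(Q_out/(Q_in−Q_out)) = 5.34 × (545/467.62)^(-1.7397) = 4.0911 g.
C = m/V = 4.0911/467.62 = 0.0087488 g/L.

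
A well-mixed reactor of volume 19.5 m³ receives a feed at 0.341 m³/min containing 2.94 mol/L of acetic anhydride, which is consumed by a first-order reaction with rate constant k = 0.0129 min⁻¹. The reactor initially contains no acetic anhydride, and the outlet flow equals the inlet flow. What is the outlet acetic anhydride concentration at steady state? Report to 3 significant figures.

Accumulation = in − out − consumed: V dC/dt = Q C_in − Q C − k V C.
At steady state: 0 = Q C_in − (Q + kV) C_ss, so C_ss = Q C_in/(Q + kV).
C_ss = 0.341·2.94/(0.341 + 0.0129·19.5) = 1.0025/0.59255 = 1.6919 mol/L.

1.69 mol/L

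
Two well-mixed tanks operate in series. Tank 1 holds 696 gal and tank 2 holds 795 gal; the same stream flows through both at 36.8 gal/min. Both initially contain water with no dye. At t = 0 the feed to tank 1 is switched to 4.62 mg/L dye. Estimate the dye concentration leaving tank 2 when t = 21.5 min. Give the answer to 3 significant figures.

1.33 mg/L

Time constants: τᵢ = Vᵢ/Q for each well-mixed tank.
τ₁ = 696/36.8 = 18.913 min; τ₂ = 795/36.8 = 21.603 min.
Solving the cascade with C₁(0)=C₂(0)=0 gives C₂(t) = C_in[1 − (τ₁ e^(−t/τ₁) − τ₂ e^(−t/τ₂))/(τ₁ − τ₂)].
At t = 21.5: e^(−t/τ₁) = 0.32085, e^(−t/τ₂) = 0.36964.
C₂ = 4.62·[1 − (18.913·0.32085 − 21.603·0.36964)/(-2.6902)] = 4.62·0.28733 = 1.3275 mg/L.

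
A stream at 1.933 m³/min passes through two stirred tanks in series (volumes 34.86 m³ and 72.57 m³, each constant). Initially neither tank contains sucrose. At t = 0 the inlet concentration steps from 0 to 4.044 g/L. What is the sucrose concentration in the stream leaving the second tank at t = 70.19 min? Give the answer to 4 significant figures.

Each tank obeys Vᵢ dCᵢ/dt = Q(Cᵢ₋₁ − Cᵢ), so τᵢ = Vᵢ/Q.
τ₁ = 34.86/1.933 = 18.0341 min; τ₂ = 72.57/1.933 = 37.5427 min.
Solving the cascade with C₁(0)=C₂(0)=0 gives C₂(t) = C_in[1 − (τ₁ e^(−t/τ₁) − τ₂ e^(−t/τ₂))/(τ₁ − τ₂)].
At t = 70.19: e^(−t/τ₁) = 0.0204032, e^(−t/τ₂) = 0.154184.
C₂ = 4.044·[1 − (18.0341·0.0204032 − 37.5427·0.154184)/(-19.5085)] = 4.044·0.722145 = 2.92035 g/L.

2.920 g/L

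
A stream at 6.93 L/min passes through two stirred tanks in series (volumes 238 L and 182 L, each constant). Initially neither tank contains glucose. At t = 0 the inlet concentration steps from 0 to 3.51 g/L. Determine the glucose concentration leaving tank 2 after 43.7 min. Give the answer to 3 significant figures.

Each tank obeys Vᵢ dCᵢ/dt = Q(Cᵢ₋₁ − Cᵢ), so τᵢ = Vᵢ/Q.
τ₁ = 238/6.93 = 34.343 min; τ₂ = 182/6.93 = 26.263 min.
Solving the cascade with C₁(0)=C₂(0)=0 gives C₂(t) = C_in[1 − (τ₁ e^(−t/τ₁) − τ₂ e^(−t/τ₂))/(τ₁ − τ₂)].
At t = 43.7: e^(−t/τ₁) = 0.28015, e^(−t/τ₂) = 0.18939.
C₂ = 3.51·[1 − (34.343·0.28015 − 26.263·0.18939)/(8.0808)] = 3.51·0.42488 = 1.4913 g/L.

1.49 g/L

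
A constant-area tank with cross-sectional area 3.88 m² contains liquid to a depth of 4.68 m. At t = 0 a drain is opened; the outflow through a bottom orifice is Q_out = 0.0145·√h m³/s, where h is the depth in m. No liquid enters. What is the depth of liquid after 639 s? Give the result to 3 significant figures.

With no inflow, A dh/dt = −0.0145 √h.
This is separable: 2 d(√h)/dt = −0.0145/A, so √h = √h₀ − (0.0145/(2A)) t.
√h = √4.68 − 0.0145·639/(2·3.88) = 2.1633 − 1.1940 = 0.96932.
h = 0.96932² = 0.93959 m.

0.940 m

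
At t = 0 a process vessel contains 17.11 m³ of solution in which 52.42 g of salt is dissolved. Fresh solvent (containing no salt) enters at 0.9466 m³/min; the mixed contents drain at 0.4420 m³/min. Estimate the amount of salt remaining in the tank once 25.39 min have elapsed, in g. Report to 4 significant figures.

32.13 g

Let m(t) be the amount of salt. Volume: V(t) = V₀ + (Q_in − Q_out) t = 17.11 + 0.504600 t; V(25.39) = 29.9218 m³.
Species balance (pure solvent in): dm/dt = −Q_out · m/V(t).
Separate: dm/m = −Q_out dt/V(t) ⇒ ln(m/m₀) = −(Q_out/(Q_in−Q_out)) ln(V/V₀).
m = m₀ (V₀/V)^(Q_out/(Q_in−Q_out)) = 52.42 × (17.11/29.9218)^(0.875941) = 32.1272 g.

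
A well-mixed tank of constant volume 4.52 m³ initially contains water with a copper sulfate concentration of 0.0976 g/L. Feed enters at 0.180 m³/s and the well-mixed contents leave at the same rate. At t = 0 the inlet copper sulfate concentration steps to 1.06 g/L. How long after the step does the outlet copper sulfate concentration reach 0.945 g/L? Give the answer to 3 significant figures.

53.3 s

Mass balance on the solute (V constant): V dC/dt = Q(C_in − C), so τ = V/Q = 25.111 s.
C(t) = C_in + (C₀ − C_in) e^(−t/τ). Set C = 0.945 and solve for t:
e^(−t/τ) = (C − C_in)/(C₀ − C_in) = (0.945 − 1.06)/(0.0976 − 1.06) = 0.11949
t = −τ ln(…) = 25.111 × 2.1245 = 53.349 s.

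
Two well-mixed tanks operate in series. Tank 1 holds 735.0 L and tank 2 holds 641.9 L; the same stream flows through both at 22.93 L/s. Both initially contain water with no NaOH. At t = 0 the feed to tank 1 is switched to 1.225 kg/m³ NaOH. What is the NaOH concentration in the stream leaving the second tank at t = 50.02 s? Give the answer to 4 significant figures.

0.6084 kg/m³

Time constants: τᵢ = Vᵢ/Q for each well-mixed tank.
τ₁ = 735.0/22.93 = 32.0541 s; τ₂ = 641.9/22.93 = 27.9939 s.
Solving the cascade with C₁(0)=C₂(0)=0 gives C₂(t) = C_in[1 − (τ₁ e^(−t/τ₁) − τ₂ e^(−t/τ₂))/(τ₁ − τ₂)].
At t = 50.02: e^(−t/τ₁) = 0.210034, e^(−t/τ₂) = 0.167492.
C₂ = 1.225·[1 − (32.0541·0.210034 − 27.9939·0.167492)/(4.06018)] = 1.225·0.496655 = 0.608403 kg/m³.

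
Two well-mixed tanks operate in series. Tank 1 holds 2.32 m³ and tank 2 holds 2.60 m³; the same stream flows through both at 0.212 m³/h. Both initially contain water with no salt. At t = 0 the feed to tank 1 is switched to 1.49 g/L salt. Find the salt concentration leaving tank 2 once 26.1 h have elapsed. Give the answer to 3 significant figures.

Time constants: τᵢ = Vᵢ/Q for each well-mixed tank.
τ₁ = 2.32/0.212 = 10.943 h; τ₂ = 2.60/0.212 = 12.264 h.
Solving the cascade with C₁(0)=C₂(0)=0 gives C₂(t) = C_in[1 − (τ₁ e^(−t/τ₁) − τ₂ e^(−t/τ₂))/(τ₁ − τ₂)].
At t = 26.1: e^(−t/τ₁) = 0.092089, e^(−t/τ₂) = 0.11906.
C₂ = 1.49·[1 − (10.943·0.092089 − 12.264·0.11906)/(-1.3208)] = 1.49·0.65749 = 0.97967 g/L.

0.980 g/L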